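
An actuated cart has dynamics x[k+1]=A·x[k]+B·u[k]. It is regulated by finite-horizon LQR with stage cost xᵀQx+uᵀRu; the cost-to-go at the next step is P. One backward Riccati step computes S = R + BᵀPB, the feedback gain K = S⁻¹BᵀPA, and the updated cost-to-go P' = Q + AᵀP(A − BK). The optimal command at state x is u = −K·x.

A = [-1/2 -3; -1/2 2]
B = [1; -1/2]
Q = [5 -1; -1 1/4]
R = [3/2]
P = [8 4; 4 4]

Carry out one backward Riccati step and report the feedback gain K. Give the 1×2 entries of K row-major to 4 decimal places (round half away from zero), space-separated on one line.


BᵀP = [6.0000 2.0000]
S = R + BᵀPB = [3/2] + [5.0000] = [6.5000]
BᵀPA = [-4.0000 -14.0000]
K = S⁻¹·BᵀPA = [-0.6154 -2.1538]
A−BK = [0.1154 -0.8462; -0.8077 0.9231]
AᵀP(A−BK) = [2.5385 1.3846; 1.3846 9.8462]
P' = Q + AᵀP(A−BK) = [7.5385 0.3846; 0.3846 10.0962]
tr(P') = 17.6346

-0.6154 -2.1538


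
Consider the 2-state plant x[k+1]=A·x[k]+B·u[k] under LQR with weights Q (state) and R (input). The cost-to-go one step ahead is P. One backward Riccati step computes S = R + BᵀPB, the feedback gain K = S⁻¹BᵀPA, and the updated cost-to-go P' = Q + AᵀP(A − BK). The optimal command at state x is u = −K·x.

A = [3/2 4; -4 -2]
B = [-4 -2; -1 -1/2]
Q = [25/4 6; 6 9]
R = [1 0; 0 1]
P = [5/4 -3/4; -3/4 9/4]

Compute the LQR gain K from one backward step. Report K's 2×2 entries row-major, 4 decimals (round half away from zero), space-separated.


BᵀP = [-4.2500 0.7500; -2.1250 0.3750]
S = R + BᵀPB = [1 0; 0 1] + [16.2500 8.1250; 8.1250 4.0625] = [17.2500 8.1250; 8.1250 5.0625]
BᵀPA = [-9.3750 -18.5000; -4.6875 -9.2500]
K = S⁻¹·BᵀPA = [-0.4399 -0.8680; -0.2199 -0.4340]
A−BK = [-0.6994 -0.3402; -4.5499 -3.0850]
AᵀP(A−BK) = [42.6576 29.5777; 29.5777 20.9267]
P' = Q + AᵀP(A−BK) = [48.9076 35.5777; 35.5777 29.9267]
tr(P') = 78.8343

-0.4399 -0.8680 -0.2199 -0.4340


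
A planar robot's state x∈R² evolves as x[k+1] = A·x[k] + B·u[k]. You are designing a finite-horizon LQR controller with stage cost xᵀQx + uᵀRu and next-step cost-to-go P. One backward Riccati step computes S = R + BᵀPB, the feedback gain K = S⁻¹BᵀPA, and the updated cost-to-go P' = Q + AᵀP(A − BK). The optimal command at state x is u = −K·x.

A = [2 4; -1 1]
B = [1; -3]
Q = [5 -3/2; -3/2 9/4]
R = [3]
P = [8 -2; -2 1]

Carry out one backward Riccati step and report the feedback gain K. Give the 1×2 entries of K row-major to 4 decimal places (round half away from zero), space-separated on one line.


BᵀP = [14.0000 -5.0000]
S = R + BᵀPB = [3] + [29.0000] = [32.0000]
BᵀPA = [33.0000 51.0000]
K = S⁻¹·BᵀPA = [1.0313 1.5938]
A−BK = [0.9688 2.4063; 2.0938 5.7813]
AᵀP(A−BK) = [6.9688 14.4063; 14.4063 31.7188]
P' = Q + AᵀP(A−BK) = [11.9688 12.9063; 12.9063 33.9688]
tr(P') = 45.9375

1.0313 1.5938


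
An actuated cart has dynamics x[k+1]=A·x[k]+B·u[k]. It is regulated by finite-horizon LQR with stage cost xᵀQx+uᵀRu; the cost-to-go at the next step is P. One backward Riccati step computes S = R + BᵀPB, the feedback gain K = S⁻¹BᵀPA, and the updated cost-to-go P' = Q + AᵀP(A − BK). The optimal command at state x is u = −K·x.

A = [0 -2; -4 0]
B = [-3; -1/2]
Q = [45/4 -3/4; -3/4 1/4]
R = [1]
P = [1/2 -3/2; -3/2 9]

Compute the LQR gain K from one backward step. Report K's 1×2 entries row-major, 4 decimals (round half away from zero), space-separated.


BᵀP = [-0.7500 0.0000]
S = R + BᵀPB = [1] + [2.2500] = [3.2500]
BᵀPA = [0.0000 1.5000]
K = S⁻¹·BᵀPA = [0.0000 0.4615]
A−BK = [0.0000 -0.6154; -4.0000 0.2308]
AᵀP(A−BK) = [144.0000 -12.0000; -12.0000 1.3077]
P' = Q + AᵀP(A−BK) = [155.2500 -12.7500; -12.7500 1.5577]
tr(P') = 156.8077

0.0000 0.4615


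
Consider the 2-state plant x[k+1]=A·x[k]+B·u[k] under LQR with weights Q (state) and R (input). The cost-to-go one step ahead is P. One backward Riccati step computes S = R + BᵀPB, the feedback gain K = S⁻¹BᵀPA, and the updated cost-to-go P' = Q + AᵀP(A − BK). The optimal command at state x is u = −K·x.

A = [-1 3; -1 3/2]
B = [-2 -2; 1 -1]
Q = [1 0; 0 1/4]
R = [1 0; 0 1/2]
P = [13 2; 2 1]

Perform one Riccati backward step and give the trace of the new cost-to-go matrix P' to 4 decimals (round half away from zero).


BᵀP = [-24.0000 -3.0000; -28.0000 -5.0000]
S = R + BᵀPB = [1 0; 0 1/2] + [45.0000 51.0000; 51.0000 61.0000] = [46.0000 51.0000; 51.0000 61.5000]
BᵀPA = [27.0000 -76.5000; 33.0000 -91.5000]
K = S⁻¹·BᵀPA = [-0.0987 -0.1678; 0.6184 -1.3487]
A−BK = [0.0395 -0.0329; -0.2829 0.3191]
AᵀP(A−BK) = [0.2566 -0.4638; -0.4638 1.0115]
P' = Q + AᵀP(A−BK) = [1.2566 -0.4638; -0.4638 1.2615]
tr(P') = 2.5181

2.5181


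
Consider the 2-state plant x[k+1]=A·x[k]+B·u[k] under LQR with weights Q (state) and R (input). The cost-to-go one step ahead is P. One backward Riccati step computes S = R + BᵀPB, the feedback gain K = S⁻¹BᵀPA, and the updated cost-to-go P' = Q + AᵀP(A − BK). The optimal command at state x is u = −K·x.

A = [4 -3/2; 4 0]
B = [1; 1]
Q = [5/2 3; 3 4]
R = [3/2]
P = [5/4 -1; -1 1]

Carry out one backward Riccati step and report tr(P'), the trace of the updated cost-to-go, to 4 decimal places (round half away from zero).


BᵀP = [0.2500 0.0000]
S = R + BᵀPB = [3/2] + [0.2500] = [1.7500]
BᵀPA = [1.0000 -0.3750]
K = S⁻¹·BᵀPA = [0.5714 -0.2143]
A−BK = [3.4286 -1.2857; 3.4286 0.2143]
AᵀP(A−BK) = [3.4286 -1.2857; -1.2857 2.7321]
P' = Q + AᵀP(A−BK) = [5.9286 1.7143; 1.7143 6.7321]
tr(P') = 12.6607

12.6607


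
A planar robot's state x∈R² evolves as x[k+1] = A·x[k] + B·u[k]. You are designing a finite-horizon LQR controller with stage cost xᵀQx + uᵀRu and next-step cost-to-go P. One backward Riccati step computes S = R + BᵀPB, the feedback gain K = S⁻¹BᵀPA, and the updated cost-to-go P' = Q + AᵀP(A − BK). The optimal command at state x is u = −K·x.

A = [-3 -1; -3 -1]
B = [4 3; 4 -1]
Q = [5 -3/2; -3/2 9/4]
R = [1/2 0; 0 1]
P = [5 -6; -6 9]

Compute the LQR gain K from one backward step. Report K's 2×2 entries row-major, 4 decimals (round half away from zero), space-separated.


-0.7357 -0.2452 0.0038 0.0013

BᵀP = [-4.0000 12.0000; 21.0000 -27.0000]
S = R + BᵀPB = [1/2 0; 0 1] + [32.0000 -24.0000; -24.0000 90.0000] = [32.5000 -24.0000; -24.0000 91.0000]
BᵀPA = [-24.0000 -8.0000; 18.0000 6.0000]
K = S⁻¹·BᵀPA = [-0.7357 -0.2452; 0.0038 0.0013]
A−BK = [-0.0687 -0.0229; -0.0535 -0.0178]
AᵀP(A−BK) = [0.2759 0.0920; 0.0920 0.0307]
P' = Q + AᵀP(A−BK) = [5.2759 -1.4080; -1.4080 2.2807]
tr(P') = 7.5565


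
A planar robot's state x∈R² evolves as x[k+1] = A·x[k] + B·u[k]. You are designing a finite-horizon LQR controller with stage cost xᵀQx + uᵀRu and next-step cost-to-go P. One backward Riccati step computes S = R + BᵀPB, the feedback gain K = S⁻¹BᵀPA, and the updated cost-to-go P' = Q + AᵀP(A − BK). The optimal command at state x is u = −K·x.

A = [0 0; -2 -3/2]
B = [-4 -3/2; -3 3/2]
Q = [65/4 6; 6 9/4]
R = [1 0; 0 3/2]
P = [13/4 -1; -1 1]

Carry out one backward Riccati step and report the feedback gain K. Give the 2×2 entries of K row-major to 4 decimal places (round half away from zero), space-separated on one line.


BᵀP = [-10.0000 1.0000; -6.3750 3.0000]
S = R + BᵀPB = [1 0; 0 3/2] + [37.0000 16.5000; 16.5000 14.0625] = [38.0000 16.5000; 16.5000 15.5625]
BᵀPA = [-2.0000 -1.5000; -6.0000 -4.5000]
K = S⁻¹·BᵀPA = [0.2127 0.1595; -0.6110 -0.4583]
A−BK = [-0.0658 -0.0494; -0.4454 -0.3340]
AᵀP(A−BK) = [0.7591 0.5693; 0.5693 0.4270]
P' = Q + AᵀP(A−BK) = [17.0091 6.5693; 6.5693 2.6770]
tr(P') = 19.6861

0.2127 0.1595 -0.6110 -0.4583


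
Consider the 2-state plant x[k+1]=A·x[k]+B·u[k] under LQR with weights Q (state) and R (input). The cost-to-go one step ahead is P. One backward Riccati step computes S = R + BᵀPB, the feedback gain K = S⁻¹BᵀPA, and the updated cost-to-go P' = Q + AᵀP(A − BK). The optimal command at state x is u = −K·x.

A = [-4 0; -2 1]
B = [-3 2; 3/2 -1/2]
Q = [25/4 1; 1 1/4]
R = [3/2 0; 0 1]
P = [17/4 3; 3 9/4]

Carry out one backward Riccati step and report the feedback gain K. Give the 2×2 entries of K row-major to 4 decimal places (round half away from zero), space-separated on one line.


1.0759 -0.1081 -1.8327 0.2703

BᵀP = [-8.2500 -5.6250; 7.0000 4.8750]
S = R + BᵀPB = [3/2 0; 0 1] + [16.3125 -13.6875; -13.6875 11.5625] = [17.8125 -13.6875; -13.6875 12.5625]
BᵀPA = [44.2500 -5.6250; -37.7500 4.8750]
K = S⁻¹·BᵀPA = [1.0759 -0.1081; -1.8327 0.2703]
A−BK = [2.8932 -0.8649; -4.5302 1.2973]
AᵀP(A−BK) = [8.2059 -1.5135; -1.5135 0.3243]
P' = Q + AᵀP(A−BK) = [14.4559 -0.5135; -0.5135 0.5743]
tr(P') = 15.0302


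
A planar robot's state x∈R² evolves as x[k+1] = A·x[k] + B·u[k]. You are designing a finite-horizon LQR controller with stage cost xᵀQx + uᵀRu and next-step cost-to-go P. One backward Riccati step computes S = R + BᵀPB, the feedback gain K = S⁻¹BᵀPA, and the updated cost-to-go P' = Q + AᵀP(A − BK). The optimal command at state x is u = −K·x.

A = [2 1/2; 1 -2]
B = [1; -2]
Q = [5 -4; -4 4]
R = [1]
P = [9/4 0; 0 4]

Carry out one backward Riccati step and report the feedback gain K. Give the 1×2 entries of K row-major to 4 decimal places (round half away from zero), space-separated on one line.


BᵀP = [2.2500 -8.0000]
S = R + BᵀPB = [1] + [18.2500] = [19.2500]
BᵀPA = [-3.5000 17.1250]
K = S⁻¹·BᵀPA = [-0.1818 0.8896]
A−BK = [2.1818 -0.3896; 0.6364 -0.2208]
AᵀP(A−BK) = [12.3636 -2.6364; -2.6364 1.3279]
P' = Q + AᵀP(A−BK) = [17.3636 -6.6364; -6.6364 5.3279]
tr(P') = 22.6916

-0.1818 0.8896


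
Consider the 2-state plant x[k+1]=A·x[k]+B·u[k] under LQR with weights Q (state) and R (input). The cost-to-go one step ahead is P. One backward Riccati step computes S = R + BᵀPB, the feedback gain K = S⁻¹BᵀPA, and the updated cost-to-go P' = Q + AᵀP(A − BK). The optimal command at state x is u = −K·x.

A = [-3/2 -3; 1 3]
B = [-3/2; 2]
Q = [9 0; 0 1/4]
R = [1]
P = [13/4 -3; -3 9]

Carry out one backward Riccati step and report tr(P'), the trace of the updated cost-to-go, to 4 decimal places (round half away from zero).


BᵀP = [-10.8750 22.5000]
S = R + BᵀPB = [1] + [61.3125] = [62.3125]
BᵀPA = [38.8125 100.1250]
K = S⁻¹·BᵀPA = [0.6229 1.6068]
A−BK = [-0.5657 -0.5898; -0.2457 -0.2136]
AᵀP(A−BK) = [1.1374 1.7603; 1.7603 3.3671]
P' = Q + AᵀP(A−BK) = [10.1374 1.7603; 1.7603 3.6171]
tr(P') = 13.7545

13.7545


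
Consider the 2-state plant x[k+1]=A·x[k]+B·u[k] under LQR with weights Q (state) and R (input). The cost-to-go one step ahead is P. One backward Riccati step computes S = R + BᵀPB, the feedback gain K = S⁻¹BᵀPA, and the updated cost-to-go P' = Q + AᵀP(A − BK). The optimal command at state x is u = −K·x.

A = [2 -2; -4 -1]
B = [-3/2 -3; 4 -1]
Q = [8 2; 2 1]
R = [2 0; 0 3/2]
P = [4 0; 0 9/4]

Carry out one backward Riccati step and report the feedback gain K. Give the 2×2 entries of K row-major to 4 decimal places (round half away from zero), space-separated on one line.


-0.9920 -0.0655 -0.1527 0.6752

BᵀP = [-6.0000 9.0000; -12.0000 -2.2500]
S = R + BᵀPB = [2 0; 0 3/2] + [45.0000 9.0000; 9.0000 38.2500] = [47.0000 9.0000; 9.0000 39.7500]
BᵀPA = [-48.0000 3.0000; -15.0000 26.2500]
K = S⁻¹·BᵀPA = [-0.9920 -0.0655; -0.1527 0.6752]
A−BK = [0.0537 -0.0726; -0.1846 -0.0629]
AᵀP(A−BK) = [2.0915 -0.0143; -0.0143 0.7224]
P' = Q + AᵀP(A−BK) = [10.0915 1.9857; 1.9857 1.7224]
tr(P') = 11.8139


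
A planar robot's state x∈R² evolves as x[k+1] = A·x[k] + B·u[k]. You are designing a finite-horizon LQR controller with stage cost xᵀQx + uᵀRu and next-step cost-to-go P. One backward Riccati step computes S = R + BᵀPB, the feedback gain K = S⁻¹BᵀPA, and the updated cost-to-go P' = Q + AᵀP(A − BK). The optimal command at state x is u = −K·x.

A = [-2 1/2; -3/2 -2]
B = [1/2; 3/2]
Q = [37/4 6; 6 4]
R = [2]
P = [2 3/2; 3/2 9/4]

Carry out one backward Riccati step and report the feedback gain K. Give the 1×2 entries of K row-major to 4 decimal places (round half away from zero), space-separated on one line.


-1.2930 -0.6752

BᵀP = [3.2500 4.1250]
S = R + BᵀPB = [2] + [7.8125] = [9.8125]
BᵀPA = [-12.6875 -6.6250]
K = S⁻¹·BᵀPA = [-1.2930 -0.6752]
A−BK = [-1.3535 0.8376; 0.4395 -0.9873]
AᵀP(A−BK) = [5.6576 1.0589; 1.0589 2.0271]
P' = Q + AᵀP(A−BK) = [14.9076 7.0589; 7.0589 6.0271]
tr(P') = 20.9347


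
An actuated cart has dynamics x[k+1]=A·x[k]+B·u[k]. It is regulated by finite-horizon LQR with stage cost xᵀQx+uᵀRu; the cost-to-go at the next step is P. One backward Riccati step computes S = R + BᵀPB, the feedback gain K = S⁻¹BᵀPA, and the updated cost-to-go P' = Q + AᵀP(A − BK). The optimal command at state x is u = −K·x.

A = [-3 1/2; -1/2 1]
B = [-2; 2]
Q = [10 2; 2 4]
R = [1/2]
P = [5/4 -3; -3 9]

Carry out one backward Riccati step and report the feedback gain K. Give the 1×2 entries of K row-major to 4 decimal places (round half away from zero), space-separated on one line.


BᵀP = [-8.5000 24.0000]
S = R + BᵀPB = [1/2] + [65.0000] = [65.5000]
BᵀPA = [13.5000 19.7500]
K = S⁻¹·BᵀPA = [0.2061 0.3015]
A−BK = [-2.5878 1.1031; -0.9122 0.3969]
AᵀP(A−BK) = [1.7176 -0.6956; -0.6956 0.3573]
P' = Q + AᵀP(A−BK) = [11.7176 1.3044; 1.3044 4.3573]
tr(P') = 16.0749

0.2061 0.3015


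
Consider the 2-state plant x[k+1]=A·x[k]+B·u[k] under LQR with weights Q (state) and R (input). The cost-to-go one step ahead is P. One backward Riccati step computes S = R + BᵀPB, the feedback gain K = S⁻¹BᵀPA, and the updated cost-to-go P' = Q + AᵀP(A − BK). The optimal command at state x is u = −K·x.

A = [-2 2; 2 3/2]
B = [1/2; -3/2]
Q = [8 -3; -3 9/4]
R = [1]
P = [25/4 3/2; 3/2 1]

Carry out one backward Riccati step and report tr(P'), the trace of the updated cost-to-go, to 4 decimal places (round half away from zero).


59.2256

BᵀP = [0.8750 -0.7500]
S = R + BᵀPB = [1] + [1.5625] = [2.5625]
BᵀPA = [-3.2500 0.6250]
K = S⁻¹·BᵀPA = [-1.2683 0.2439]
A−BK = [-1.3659 1.8780; 0.0976 1.8659]
AᵀP(A−BK) = [12.8780 -19.7073; -19.7073 36.0976]
P' = Q + AᵀP(A−BK) = [20.8780 -22.7073; -22.7073 38.3476]
tr(P') = 59.2256


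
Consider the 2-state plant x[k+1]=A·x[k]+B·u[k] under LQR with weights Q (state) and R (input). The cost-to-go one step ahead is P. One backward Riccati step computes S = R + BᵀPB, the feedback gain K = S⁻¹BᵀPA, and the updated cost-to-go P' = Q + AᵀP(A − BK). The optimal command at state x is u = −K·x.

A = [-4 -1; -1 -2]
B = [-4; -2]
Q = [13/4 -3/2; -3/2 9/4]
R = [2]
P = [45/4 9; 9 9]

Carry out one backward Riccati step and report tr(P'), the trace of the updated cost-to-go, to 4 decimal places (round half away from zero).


10.3108

BᵀP = [-63.0000 -54.0000]
S = R + BᵀPB = [2] + [360.0000] = [362.0000]
BᵀPA = [306.0000 171.0000]
K = S⁻¹·BᵀPA = [0.8453 0.4724]
A−BK = [-0.6188 0.8895; 0.6906 -1.0552]
AᵀP(A−BK) = [2.3370 -0.5470; -0.5470 2.4738]
P' = Q + AᵀP(A−BK) = [5.5870 -2.0470; -2.0470 4.7238]
tr(P') = 10.3108


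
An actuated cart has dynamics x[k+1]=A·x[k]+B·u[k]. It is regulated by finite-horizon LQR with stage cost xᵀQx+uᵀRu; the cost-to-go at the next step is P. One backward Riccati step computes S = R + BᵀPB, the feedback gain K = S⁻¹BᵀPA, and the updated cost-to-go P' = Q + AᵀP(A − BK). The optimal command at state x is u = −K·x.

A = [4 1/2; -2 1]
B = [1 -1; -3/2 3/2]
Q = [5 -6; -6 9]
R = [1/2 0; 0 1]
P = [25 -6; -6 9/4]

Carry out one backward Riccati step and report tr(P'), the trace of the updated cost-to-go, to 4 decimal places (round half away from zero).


BᵀP = [34.0000 -9.3750; -34.0000 9.3750]
S = R + BᵀPB = [1/2 0; 0 1] + [48.0625 -48.0625; -48.0625 48.0625] = [48.5625 -48.0625; -48.0625 49.0625]
BᵀPA = [154.7500 7.6250; -154.7500 -7.6250]
K = S⁻¹·BᵀPA = [2.1317 0.1050; -1.0659 -0.0525]
A−BK = [0.8024 0.3424; 2.7964 1.2363]
AᵀP(A−BK) = [10.1731 3.1184; 3.1184 1.2986]
P' = Q + AᵀP(A−BK) = [15.1731 -2.8816; -2.8816 10.2986]
tr(P') = 25.4717

25.4717


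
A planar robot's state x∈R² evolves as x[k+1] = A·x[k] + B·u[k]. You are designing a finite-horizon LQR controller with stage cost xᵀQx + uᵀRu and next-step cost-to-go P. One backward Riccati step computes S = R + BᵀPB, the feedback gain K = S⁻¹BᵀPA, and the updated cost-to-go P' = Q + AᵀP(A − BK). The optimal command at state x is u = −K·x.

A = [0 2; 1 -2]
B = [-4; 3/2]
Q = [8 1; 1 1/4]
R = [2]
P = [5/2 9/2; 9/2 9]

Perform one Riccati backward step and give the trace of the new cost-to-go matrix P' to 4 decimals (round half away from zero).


BᵀP = [-3.2500 -4.5000]
S = R + BᵀPB = [2] + [6.2500] = [8.2500]
BᵀPA = [-4.5000 2.5000]
K = S⁻¹·BᵀPA = [-0.5455 0.3030]
A−BK = [-2.1818 3.2121; 1.8182 -2.4545]
AᵀP(A−BK) = [6.5455 -7.6364; -7.6364 9.2424]
P' = Q + AᵀP(A−BK) = [14.5455 -6.6364; -6.6364 9.4924]
tr(P') = 24.0379

24.0379


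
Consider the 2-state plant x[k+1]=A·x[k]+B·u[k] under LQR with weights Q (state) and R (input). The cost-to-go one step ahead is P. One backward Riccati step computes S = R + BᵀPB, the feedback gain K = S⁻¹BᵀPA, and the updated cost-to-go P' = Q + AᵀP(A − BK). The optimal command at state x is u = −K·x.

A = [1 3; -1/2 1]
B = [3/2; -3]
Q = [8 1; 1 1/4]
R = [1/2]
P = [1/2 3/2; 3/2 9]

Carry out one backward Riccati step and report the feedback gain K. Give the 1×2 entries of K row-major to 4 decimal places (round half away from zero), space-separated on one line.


BᵀP = [-3.7500 -24.7500]
S = R + BᵀPB = [1/2] + [68.6250] = [69.1250]
BᵀPA = [8.6250 -36.0000]
K = S⁻¹·BᵀPA = [0.1248 -0.5208]
A−BK = [0.8128 3.7812; -0.1257 -0.5624]
AᵀP(A−BK) = [0.1738 0.7419; 0.7419 3.7514]
P' = Q + AᵀP(A−BK) = [8.1738 1.7419; 1.7419 4.0014]
tr(P') = 12.1752

0.1248 -0.5208


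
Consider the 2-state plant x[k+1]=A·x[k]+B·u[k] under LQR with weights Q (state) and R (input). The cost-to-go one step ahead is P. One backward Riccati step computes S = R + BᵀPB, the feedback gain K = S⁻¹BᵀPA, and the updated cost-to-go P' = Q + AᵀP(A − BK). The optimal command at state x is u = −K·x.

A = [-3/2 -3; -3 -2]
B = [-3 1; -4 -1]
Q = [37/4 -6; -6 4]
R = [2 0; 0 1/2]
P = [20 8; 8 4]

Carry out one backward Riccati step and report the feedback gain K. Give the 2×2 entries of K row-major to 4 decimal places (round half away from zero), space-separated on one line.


BᵀP = [-92.0000 -40.0000; 12.0000 4.0000]
S = R + BᵀPB = [2 0; 0 1/2] + [436.0000 -52.0000; -52.0000 8.0000] = [438.0000 -52.0000; -52.0000 8.5000]
BᵀPA = [258.0000 356.0000; -30.0000 -44.0000]
K = S⁻¹·BᵀPA = [0.6212 0.7242; 0.2709 -0.7458]
A−BK = [0.0927 -0.0815; -0.2444 0.1511]
AᵀP(A−BK) = [0.8567 0.7713; 0.7713 1.3543]
P' = Q + AᵀP(A−BK) = [10.1067 -5.2287; -5.2287 5.3543]
tr(P') = 15.4610

0.6212 0.7242 0.2709 -0.7458


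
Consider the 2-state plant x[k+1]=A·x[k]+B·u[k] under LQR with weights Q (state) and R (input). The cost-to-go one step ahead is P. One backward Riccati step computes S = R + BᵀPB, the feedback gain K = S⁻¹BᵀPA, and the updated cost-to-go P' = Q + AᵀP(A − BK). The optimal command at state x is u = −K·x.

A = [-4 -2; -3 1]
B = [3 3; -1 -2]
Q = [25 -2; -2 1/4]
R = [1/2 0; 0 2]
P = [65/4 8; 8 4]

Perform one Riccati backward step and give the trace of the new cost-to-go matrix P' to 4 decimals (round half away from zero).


29.3287

BᵀP = [40.7500 20.0000; 32.7500 16.0000]
S = R + BᵀPB = [1/2 0; 0 2] + [102.2500 82.2500; 82.2500 66.2500] = [102.7500 82.2500; 82.2500 68.2500]
BᵀPA = [-223.0000 -61.5000; -179.0000 -49.5000]
K = S⁻¹·BᵀPA = [-2.0071 -0.5088; -0.2039 -0.1121]
A−BK = [2.6330 -0.1373; -5.4149 0.2670]
AᵀP(A−BK) = [3.9192 0.4705; 0.4705 0.1595]
P' = Q + AᵀP(A−BK) = [28.9192 -1.5295; -1.5295 0.4095]
tr(P') = 29.3287


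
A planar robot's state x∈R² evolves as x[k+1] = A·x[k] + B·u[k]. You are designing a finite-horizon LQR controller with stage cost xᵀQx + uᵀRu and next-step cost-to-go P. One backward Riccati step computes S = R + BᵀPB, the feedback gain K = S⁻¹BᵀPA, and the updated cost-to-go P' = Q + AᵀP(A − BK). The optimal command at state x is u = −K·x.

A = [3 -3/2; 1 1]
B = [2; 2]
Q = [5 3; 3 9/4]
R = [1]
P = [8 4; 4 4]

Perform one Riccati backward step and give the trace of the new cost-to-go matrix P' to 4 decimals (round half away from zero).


BᵀP = [24.0000 16.0000]
S = R + BᵀPB = [1] + [80.0000] = [81.0000]
BᵀPA = [88.0000 -20.0000]
K = S⁻¹·BᵀPA = [1.0864 -0.2469]
A−BK = [0.8272 -1.0062; -1.1728 1.4938]
AᵀP(A−BK) = [4.3951 -4.2716; -4.2716 5.0617]
P' = Q + AᵀP(A−BK) = [9.3951 -1.2716; -1.2716 7.3117]
tr(P') = 16.7068

16.7068


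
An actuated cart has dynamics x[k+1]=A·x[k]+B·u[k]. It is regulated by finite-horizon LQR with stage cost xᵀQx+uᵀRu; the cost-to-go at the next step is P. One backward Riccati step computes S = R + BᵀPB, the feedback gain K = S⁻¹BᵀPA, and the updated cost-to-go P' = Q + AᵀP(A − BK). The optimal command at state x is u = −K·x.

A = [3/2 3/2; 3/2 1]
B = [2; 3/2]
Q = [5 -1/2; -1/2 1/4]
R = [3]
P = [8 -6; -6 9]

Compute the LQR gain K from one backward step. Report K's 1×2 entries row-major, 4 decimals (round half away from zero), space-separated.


0.6623 0.6234

BᵀP = [7.0000 1.5000]
S = R + BᵀPB = [3] + [16.2500] = [19.2500]
BᵀPA = [12.7500 12.0000]
K = S⁻¹·BᵀPA = [0.6623 0.6234]
A−BK = [0.1753 0.2532; 0.5065 0.0649]
AᵀP(A−BK) = [2.8052 1.0519; 1.0519 1.5195]
P' = Q + AᵀP(A−BK) = [7.8052 0.5519; 0.5519 1.7695]
tr(P') = 9.5747


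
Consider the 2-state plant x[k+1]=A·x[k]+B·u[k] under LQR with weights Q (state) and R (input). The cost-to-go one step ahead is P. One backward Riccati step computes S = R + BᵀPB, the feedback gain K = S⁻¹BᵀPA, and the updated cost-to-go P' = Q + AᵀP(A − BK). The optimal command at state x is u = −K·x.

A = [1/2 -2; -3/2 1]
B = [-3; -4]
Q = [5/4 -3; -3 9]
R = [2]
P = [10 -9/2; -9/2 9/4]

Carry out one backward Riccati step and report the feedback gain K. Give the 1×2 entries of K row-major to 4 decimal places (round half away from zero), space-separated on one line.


BᵀP = [-12.0000 4.5000]
S = R + BᵀPB = [2] + [18.0000] = [20.0000]
BᵀPA = [-12.7500 28.5000]
K = S⁻¹·BᵀPA = [-0.6375 1.4250]
A−BK = [-1.4125 2.2750; -4.0500 6.7000]
AᵀP(A−BK) = [6.1844 -10.9563; -10.9563 19.6375]
P' = Q + AᵀP(A−BK) = [7.4344 -13.9563; -13.9563 28.6375]
tr(P') = 36.0719

-0.6375 1.4250


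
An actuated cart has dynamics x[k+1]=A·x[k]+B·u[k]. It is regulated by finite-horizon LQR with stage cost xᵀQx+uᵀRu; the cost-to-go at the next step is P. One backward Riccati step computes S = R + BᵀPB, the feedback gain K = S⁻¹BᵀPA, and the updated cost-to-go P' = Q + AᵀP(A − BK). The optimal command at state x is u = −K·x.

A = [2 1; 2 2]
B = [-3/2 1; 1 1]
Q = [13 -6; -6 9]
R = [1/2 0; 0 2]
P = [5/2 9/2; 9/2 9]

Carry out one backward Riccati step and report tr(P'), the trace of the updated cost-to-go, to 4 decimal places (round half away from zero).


BᵀP = [0.7500 2.2500; 7.0000 13.5000]
S = R + BᵀPB = [1/2 0; 0 2] + [1.1250 3.0000; 3.0000 20.5000] = [1.6250 3.0000; 3.0000 22.5000]
BᵀPA = [6.0000 5.2500; 41.0000 34.0000]
K = S⁻¹·BᵀPA = [0.4354 0.5850; 1.7642 1.4331]
A−BK = [0.8889 0.4444; -0.1995 -0.0181]
AᵀP(A−BK) = [7.0567 5.7324; 5.7324 4.7029]
P' = Q + AᵀP(A−BK) = [20.0567 -0.2676; -0.2676 13.7029]
tr(P') = 33.7596

33.7596


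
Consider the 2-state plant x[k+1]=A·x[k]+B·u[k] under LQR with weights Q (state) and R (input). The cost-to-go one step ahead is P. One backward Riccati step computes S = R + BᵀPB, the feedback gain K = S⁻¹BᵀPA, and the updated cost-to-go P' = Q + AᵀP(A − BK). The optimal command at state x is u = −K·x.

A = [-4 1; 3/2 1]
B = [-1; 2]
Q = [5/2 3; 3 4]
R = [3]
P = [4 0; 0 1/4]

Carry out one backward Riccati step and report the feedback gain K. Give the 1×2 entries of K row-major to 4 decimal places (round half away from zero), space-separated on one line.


2.0938 -0.4375

BᵀP = [-4.0000 0.5000]
S = R + BᵀPB = [3] + [5.0000] = [8.0000]
BᵀPA = [16.7500 -3.5000]
K = S⁻¹·BᵀPA = [2.0938 -0.4375]
A−BK = [-1.9063 0.5625; -2.6875 1.8750]
AᵀP(A−BK) = [29.4922 -8.2969; -8.2969 2.7188]
P' = Q + AᵀP(A−BK) = [31.9922 -5.2969; -5.2969 6.7188]
tr(P') = 38.7109


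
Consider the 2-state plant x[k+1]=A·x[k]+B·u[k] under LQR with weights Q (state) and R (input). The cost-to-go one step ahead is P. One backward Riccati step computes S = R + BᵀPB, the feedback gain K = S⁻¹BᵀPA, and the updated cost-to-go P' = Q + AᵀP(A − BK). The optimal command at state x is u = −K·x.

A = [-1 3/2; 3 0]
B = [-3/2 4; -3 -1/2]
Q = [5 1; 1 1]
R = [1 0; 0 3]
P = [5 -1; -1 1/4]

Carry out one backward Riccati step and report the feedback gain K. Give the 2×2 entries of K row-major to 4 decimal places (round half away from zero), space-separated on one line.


-0.1162 -0.1603 -0.4021 0.3194

BᵀP = [-4.5000 0.7500; 20.5000 -4.1250]
S = R + BᵀPB = [1 0; 0 3] + [4.5000 -18.3750; -18.3750 84.0625] = [5.5000 -18.3750; -18.3750 87.0625]
BᵀPA = [6.7500 -6.7500; -32.8750 30.7500]
K = S⁻¹·BᵀPA = [-0.1162 -0.1603; -0.4021 0.3194]
A−BK = [0.4342 -0.0179; 2.4504 -0.3213]
AᵀP(A−BK) = [0.8144 -0.4189; -0.4189 0.3476]
P' = Q + AᵀP(A−BK) = [5.8144 0.5811; 0.5811 1.3476]
tr(P') = 7.1620


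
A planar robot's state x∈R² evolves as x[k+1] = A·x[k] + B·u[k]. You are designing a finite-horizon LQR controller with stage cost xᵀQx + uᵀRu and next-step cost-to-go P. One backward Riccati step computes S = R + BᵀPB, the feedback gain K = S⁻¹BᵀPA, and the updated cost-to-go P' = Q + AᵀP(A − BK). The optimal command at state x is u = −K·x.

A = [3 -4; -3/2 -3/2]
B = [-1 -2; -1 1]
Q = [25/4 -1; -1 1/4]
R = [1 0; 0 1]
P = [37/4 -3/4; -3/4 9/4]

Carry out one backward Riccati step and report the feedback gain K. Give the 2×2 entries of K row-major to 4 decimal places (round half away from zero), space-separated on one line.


BᵀP = [-8.5000 -1.5000; -19.2500 3.7500]
S = R + BᵀPB = [1 0; 0 1] + [10.0000 15.5000; 15.5000 42.2500] = [11.0000 15.5000; 15.5000 43.2500]
BᵀPA = [-23.2500 36.2500; -63.3750 71.3750]
K = S⁻¹·BᵀPA = [-0.0987 1.9597; -1.4299 0.9480]
A−BK = [0.0414 -0.1444; -0.1688 -0.4883]
AᵀP(A−BK) = [2.1449 -1.4220; -1.4220 5.3625]
P' = Q + AᵀP(A−BK) = [8.3949 -2.4220; -2.4220 5.6125]
tr(P') = 14.0074

-0.0987 1.9597 -1.4299 0.9480


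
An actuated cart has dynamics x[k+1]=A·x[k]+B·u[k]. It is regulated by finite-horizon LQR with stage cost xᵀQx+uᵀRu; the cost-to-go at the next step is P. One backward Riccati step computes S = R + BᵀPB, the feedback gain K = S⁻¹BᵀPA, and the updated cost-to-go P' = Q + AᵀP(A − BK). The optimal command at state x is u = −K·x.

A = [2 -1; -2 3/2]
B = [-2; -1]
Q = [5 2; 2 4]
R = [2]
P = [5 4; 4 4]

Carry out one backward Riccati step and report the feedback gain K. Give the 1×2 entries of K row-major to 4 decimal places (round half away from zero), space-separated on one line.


BᵀP = [-14.0000 -12.0000]
S = R + BᵀPB = [2] + [40.0000] = [42.0000]
BᵀPA = [-4.0000 -4.0000]
K = S⁻¹·BᵀPA = [-0.0952 -0.0952]
A−BK = [1.8095 -1.1905; -2.0952 1.4048]
AᵀP(A−BK) = [3.6190 -2.3810; -2.3810 1.6190]
P' = Q + AᵀP(A−BK) = [8.6190 -0.3810; -0.3810 5.6190]
tr(P') = 14.2381

-0.0952 -0.0952


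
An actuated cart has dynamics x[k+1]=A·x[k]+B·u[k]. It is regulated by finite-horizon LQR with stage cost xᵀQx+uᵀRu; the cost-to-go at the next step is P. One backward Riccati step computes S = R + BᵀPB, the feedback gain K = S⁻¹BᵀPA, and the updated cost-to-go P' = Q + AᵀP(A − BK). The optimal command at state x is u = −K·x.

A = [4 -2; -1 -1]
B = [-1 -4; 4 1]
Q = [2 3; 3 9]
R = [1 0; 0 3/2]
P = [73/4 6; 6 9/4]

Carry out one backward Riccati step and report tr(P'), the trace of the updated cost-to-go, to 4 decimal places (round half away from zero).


BᵀP = [5.7500 3.0000; -67.0000 -21.7500]
S = R + BᵀPB = [1 0; 0 3/2] + [6.2500 -20.0000; -20.0000 246.2500] = [7.2500 -20.0000; -20.0000 247.7500]
BᵀPA = [20.0000 -14.5000; -246.2500 155.7500]
K = S⁻¹·BᵀPA = [0.0215 -0.3419; -0.9922 0.6011]
A−BK = [0.0526 0.0623; -0.0937 -0.2334]
AᵀP(A−BK) = [1.4883 -0.9016; -0.9016 0.6777]
P' = Q + AᵀP(A−BK) = [3.4883 2.0984; 2.0984 9.6777]
tr(P') = 13.1660

13.1660


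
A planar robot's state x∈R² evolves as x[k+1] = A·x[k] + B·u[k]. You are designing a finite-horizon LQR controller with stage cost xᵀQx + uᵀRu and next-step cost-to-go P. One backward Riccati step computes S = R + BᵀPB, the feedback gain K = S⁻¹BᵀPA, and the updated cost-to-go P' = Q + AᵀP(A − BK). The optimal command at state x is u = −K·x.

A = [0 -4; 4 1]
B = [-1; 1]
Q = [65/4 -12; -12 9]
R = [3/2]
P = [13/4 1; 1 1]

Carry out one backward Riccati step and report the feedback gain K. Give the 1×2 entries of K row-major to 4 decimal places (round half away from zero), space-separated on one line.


BᵀP = [-2.2500 0.0000]
S = R + BᵀPB = [3/2] + [2.2500] = [3.7500]
BᵀPA = [0.0000 9.0000]
K = S⁻¹·BᵀPA = [0.0000 2.4000]
A−BK = [0.0000 -1.6000; 4.0000 -1.4000]
AᵀP(A−BK) = [16.0000 -12.0000; -12.0000 23.4000]
P' = Q + AᵀP(A−BK) = [32.2500 -24.0000; -24.0000 32.4000]
tr(P') = 64.6500

0.0000 2.4000


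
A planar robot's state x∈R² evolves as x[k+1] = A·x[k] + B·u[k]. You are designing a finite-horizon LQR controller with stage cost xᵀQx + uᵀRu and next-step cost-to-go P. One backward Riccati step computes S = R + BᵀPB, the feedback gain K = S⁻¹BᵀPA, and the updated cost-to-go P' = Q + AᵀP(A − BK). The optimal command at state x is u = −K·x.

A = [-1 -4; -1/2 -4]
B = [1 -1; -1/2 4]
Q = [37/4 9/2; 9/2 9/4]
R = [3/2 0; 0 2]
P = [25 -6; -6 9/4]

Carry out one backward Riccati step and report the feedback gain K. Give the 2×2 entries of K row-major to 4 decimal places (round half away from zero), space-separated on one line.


BᵀP = [28.0000 -7.1250; -49.0000 15.0000]
S = R + BᵀPB = [3/2 0; 0 2] + [31.5625 -56.5000; -56.5000 109.0000] = [33.0625 -56.5000; -56.5000 111.0000]
BᵀPA = [-24.4375 -83.5000; 41.5000 136.0000]
K = S⁻¹·BᵀPA = [-0.7700 -3.3170; -0.0181 -0.4632]
A−BK = [-0.2481 -1.1461; -0.8128 -3.8058]
AᵀP(A−BK) = [1.4953 6.6618; 6.6618 30.0196]
P' = Q + AᵀP(A−BK) = [10.7453 11.1618; 11.1618 32.2696]
tr(P') = 43.0149

-0.7700 -3.3170 -0.0181 -0.4632


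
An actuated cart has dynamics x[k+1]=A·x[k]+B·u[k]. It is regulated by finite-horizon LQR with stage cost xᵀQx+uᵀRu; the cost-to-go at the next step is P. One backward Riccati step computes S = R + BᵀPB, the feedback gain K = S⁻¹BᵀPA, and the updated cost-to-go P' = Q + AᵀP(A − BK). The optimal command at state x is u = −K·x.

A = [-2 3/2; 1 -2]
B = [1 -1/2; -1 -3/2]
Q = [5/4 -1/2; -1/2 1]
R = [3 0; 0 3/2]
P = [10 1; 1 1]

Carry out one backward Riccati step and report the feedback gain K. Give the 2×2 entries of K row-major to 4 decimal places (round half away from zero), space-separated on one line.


BᵀP = [9.0000 0.0000; -6.5000 -2.0000]
S = R + BᵀPB = [3 0; 0 3/2] + [9.0000 -4.5000; -4.5000 6.2500] = [12.0000 -4.5000; -4.5000 7.7500]
BᵀPA = [-18.0000 13.5000; 11.0000 -5.7500]
K = S⁻¹·BᵀPA = [-1.2371 1.0825; 0.7010 -0.1134]
A−BK = [-0.4124 0.3608; 0.8144 -1.0876]
AᵀP(A−BK) = [7.0206 -5.7680; -5.7680 5.2345]
P' = Q + AᵀP(A−BK) = [8.2706 -6.2680; -6.2680 6.2345]
tr(P') = 14.5052

-1.2371 1.0825 0.7010 -0.1134


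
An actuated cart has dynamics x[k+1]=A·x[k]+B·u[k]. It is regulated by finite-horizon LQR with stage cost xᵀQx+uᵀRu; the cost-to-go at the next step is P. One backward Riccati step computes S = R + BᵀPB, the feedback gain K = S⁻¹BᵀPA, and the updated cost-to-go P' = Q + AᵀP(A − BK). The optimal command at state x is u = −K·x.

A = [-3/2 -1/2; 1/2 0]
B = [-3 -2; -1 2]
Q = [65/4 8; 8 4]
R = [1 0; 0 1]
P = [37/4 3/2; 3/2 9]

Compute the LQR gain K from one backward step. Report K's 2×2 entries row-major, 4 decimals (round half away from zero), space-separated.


BᵀP = [-29.2500 -13.5000; -15.5000 15.0000]
S = R + BᵀPB = [1 0; 0 1] + [101.2500 31.5000; 31.5000 61.0000] = [102.2500 31.5000; 31.5000 62.0000]
BᵀPA = [37.1250 14.6250; 30.7500 7.7500]
K = S⁻¹·BᵀPA = [0.2493 0.1239; 0.3693 0.0620]
A−BK = [-0.0135 -0.0042; 0.0107 -0.0002]
AᵀP(A−BK) = [0.2008 0.0542; 0.0542 0.0194]
P' = Q + AᵀP(A−BK) = [16.4508 8.0542; 8.0542 4.0194]
tr(P') = 20.4702

0.2493 0.1239 0.3693 0.0620


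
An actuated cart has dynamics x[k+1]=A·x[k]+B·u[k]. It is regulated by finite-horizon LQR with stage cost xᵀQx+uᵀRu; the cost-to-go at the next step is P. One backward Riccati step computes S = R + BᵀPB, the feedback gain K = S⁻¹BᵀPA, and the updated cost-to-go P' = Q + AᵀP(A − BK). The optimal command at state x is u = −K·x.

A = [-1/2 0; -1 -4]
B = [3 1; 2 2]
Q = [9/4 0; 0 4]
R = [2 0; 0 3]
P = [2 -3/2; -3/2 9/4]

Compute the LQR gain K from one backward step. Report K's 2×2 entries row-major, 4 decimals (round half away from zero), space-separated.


BᵀP = [3.0000 0.0000; -1.0000 3.0000]
S = R + BᵀPB = [2 0; 0 3] + [9.0000 3.0000; 3.0000 5.0000] = [11.0000 3.0000; 3.0000 8.0000]
BᵀPA = [-1.5000 0.0000; -2.5000 -12.0000]
K = S⁻¹·BᵀPA = [-0.0570 0.4557; -0.2911 -1.6709]
A−BK = [-0.0380 0.3038; -0.3038 -1.5696]
AᵀP(A−BK) = [0.4367 2.5063; 2.5063 15.9494]
P' = Q + AᵀP(A−BK) = [2.6867 2.5063; 2.5063 19.9494]
tr(P') = 22.6361

-0.0570 0.4557 -0.2911 -1.6709


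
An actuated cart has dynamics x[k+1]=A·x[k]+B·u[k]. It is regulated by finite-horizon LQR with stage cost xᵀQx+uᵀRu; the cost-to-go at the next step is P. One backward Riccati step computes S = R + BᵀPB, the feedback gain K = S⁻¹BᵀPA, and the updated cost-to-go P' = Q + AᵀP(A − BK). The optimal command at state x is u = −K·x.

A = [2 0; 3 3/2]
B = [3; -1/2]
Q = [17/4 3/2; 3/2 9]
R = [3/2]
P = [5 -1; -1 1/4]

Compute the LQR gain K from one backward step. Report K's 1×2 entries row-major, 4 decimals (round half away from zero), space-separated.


BᵀP = [15.5000 -3.1250]
S = R + BᵀPB = [3/2] + [48.0625] = [49.5625]
BᵀPA = [21.6250 -4.6875]
K = S⁻¹·BᵀPA = [0.4363 -0.0946]
A−BK = [0.6910 0.2837; 3.2182 1.4527]
AᵀP(A−BK) = [0.8146 0.1702; 0.1702 0.1192]
P' = Q + AᵀP(A−BK) = [5.0646 1.6702; 1.6702 9.1192]
tr(P') = 14.1838

0.4363 -0.0946


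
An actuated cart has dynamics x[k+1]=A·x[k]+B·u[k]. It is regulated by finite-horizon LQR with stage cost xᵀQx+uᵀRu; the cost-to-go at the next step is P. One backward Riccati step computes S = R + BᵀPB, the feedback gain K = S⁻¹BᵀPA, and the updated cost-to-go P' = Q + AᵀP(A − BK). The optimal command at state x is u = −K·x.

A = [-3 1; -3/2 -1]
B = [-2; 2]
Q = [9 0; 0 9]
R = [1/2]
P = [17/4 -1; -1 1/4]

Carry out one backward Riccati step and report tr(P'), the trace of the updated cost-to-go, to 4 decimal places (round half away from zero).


18.8762

BᵀP = [-10.5000 2.5000]
S = R + BᵀPB = [1/2] + [26.0000] = [26.5000]
BᵀPA = [27.7500 -13.0000]
K = S⁻¹·BᵀPA = [1.0472 -0.4906]
A−BK = [-0.9057 0.0189; -3.5943 -0.0189]
AᵀP(A−BK) = [0.7535 -0.2618; -0.2618 0.1226]
P' = Q + AᵀP(A−BK) = [9.7535 -0.2618; -0.2618 9.1226]
tr(P') = 18.8762


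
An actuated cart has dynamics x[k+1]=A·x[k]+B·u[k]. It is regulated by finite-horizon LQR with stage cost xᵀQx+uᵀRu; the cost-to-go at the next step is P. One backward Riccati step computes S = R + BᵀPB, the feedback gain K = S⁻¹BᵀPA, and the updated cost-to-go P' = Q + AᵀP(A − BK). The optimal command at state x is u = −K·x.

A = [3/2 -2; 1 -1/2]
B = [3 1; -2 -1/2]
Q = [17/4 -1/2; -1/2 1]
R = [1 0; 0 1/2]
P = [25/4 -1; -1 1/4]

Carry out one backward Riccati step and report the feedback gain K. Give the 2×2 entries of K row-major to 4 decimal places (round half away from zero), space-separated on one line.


0.3128 -0.4569 0.2510 -0.3402

BᵀP = [20.7500 -3.5000; 6.7500 -1.1250]
S = R + BᵀPB = [1 0; 0 1/2] + [69.2500 22.5000; 22.5000 7.3125] = [70.2500 22.5000; 22.5000 7.8125]
BᵀPA = [27.6250 -39.7500; 9.0000 -12.9375]
K = S⁻¹·BᵀPA = [0.3128 -0.4569; 0.2510 -0.3402]
A−BK = [0.3105 -0.2892; 1.7512 -1.5839]
AᵀP(A−BK) = [0.4111 -0.4420; -0.4420 0.5004]
P' = Q + AᵀP(A−BK) = [4.6611 -0.9420; -0.9420 1.5004]
tr(P') = 6.1615


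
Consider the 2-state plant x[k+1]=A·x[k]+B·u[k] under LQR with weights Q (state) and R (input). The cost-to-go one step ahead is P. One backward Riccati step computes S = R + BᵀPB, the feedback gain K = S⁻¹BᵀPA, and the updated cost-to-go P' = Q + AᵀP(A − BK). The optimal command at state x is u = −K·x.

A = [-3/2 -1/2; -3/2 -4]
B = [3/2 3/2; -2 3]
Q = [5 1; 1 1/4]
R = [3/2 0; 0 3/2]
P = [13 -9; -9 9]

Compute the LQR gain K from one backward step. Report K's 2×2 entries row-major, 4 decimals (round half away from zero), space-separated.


BᵀP = [37.5000 -31.5000; -7.5000 13.5000]
S = R + BᵀPB = [3/2 0; 0 3/2] + [119.2500 -38.2500; -38.2500 29.2500] = [120.7500 -38.2500; -38.2500 30.7500]
BᵀPA = [-9.0000 107.2500; -9.0000 -50.2500]
K = S⁻¹·BᵀPA = [-0.2760 0.6115; -0.6360 -0.8735]
A−BK = [-0.1320 -0.1070; -0.1440 -0.1565]
AᵀP(A−BK) = [0.7920 0.6420; 0.6420 1.7733]
P' = Q + AᵀP(A−BK) = [5.7920 1.6420; 1.6420 2.0233]
tr(P') = 7.8153

-0.2760 0.6115 -0.6360 -0.8735


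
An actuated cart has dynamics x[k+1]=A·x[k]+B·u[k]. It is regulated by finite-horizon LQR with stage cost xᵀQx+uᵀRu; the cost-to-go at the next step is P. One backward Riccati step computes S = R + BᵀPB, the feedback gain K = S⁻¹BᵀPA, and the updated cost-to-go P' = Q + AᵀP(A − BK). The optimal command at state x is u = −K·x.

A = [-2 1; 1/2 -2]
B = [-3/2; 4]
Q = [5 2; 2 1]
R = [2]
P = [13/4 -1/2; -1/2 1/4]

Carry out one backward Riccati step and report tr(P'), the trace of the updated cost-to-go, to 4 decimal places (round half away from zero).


9.6636

BᵀP = [-6.8750 1.7500]
S = R + BᵀPB = [2] + [17.3125] = [19.3125]
BᵀPA = [14.6250 -10.3750]
K = S⁻¹·BᵀPA = [0.7573 -0.5372]
A−BK = [-0.8641 0.1942; -2.5291 0.1489]
AᵀP(A−BK) = [2.9873 -1.1432; -1.1432 0.6764]
P' = Q + AᵀP(A−BK) = [7.9873 0.8568; 0.8568 1.6764]
tr(P') = 9.6636


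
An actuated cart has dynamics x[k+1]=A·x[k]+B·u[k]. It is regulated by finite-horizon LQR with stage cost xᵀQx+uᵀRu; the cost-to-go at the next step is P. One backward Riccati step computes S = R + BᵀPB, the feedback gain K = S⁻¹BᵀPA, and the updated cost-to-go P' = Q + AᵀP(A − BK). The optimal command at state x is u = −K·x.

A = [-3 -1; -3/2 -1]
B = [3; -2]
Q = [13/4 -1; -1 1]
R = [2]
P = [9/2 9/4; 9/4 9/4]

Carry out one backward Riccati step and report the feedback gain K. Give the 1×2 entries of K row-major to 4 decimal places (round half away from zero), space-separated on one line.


BᵀP = [9.0000 2.2500]
S = R + BᵀPB = [2] + [22.5000] = [24.5000]
BᵀPA = [-30.3750 -11.2500]
K = S⁻¹·BᵀPA = [-1.2398 -0.4592]
A−BK = [0.7194 0.3776; -3.9796 -1.9184]
AᵀP(A−BK) = [28.1537 13.0523; 13.0523 6.0842]
P' = Q + AᵀP(A−BK) = [31.4037 12.0523; 12.0523 7.0842]
tr(P') = 38.4879

-1.2398 -0.4592


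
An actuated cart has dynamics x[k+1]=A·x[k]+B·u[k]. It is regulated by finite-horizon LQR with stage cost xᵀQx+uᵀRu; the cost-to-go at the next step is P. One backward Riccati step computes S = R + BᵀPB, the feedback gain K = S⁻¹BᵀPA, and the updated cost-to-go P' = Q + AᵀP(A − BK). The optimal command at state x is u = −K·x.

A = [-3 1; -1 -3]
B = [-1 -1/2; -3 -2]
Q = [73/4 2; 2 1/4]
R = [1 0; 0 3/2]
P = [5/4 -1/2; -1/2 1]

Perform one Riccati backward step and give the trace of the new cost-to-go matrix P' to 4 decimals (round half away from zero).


32.6961

BᵀP = [0.2500 -2.5000; 0.3750 -1.7500]
S = R + BᵀPB = [1 0; 0 3/2] + [7.2500 4.8750; 4.8750 3.3125] = [8.2500 4.8750; 4.8750 4.8125]
BᵀPA = [1.7500 7.7500; 0.6250 5.6250]
K = S⁻¹·BᵀPA = [0.3373 0.6196; -0.2118 0.5412]
A−BK = [-2.7686 1.8902; -0.4118 -0.0588]
AᵀP(A−BK) = [8.7922 -6.1725; -6.1725 5.4039]
P' = Q + AᵀP(A−BK) = [27.0422 -4.1725; -4.1725 5.6539]
tr(P') = 32.6961
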